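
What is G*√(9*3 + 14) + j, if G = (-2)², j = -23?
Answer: -23 + 4*√41 ≈ 2.6125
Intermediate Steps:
G = 4
G*√(9*3 + 14) + j = 4*√(9*3 + 14) - 23 = 4*√(27 + 14) - 23 = 4*√41 - 23 = -23 + 4*√41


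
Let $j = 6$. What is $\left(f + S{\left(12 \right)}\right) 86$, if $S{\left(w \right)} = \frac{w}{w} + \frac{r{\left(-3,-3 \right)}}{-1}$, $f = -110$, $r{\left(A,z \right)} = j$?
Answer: $-9890$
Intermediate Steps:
$r{\left(A,z \right)} = 6$
$S{\left(w \right)} = -5$ ($S{\left(w \right)} = \frac{w}{w} + \frac{6}{-1} = 1 + 6 \left(-1\right) = 1 - 6 = -5$)
$\left(f + S{\left(12 \right)}\right) 86 = \left(-110 - 5\right) 86 = \left(-115\right) 86 = -9890$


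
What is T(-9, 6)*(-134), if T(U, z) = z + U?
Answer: 402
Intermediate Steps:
T(U, z) = U + z
T(-9, 6)*(-134) = (-9 + 6)*(-134) = -3*(-134) = 402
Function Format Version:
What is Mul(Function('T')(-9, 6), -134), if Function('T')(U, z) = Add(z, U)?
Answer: 402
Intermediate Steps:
Function('T')(U, z) = Add(U, z)
Mul(Function('T')(-9, 6), -134) = Mul(Add(-9, 6), -134) = Mul(-3, -134) = 402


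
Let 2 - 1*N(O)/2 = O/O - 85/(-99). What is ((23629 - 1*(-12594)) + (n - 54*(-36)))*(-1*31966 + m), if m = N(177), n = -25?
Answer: -13411600228/11 ≈ -1.2192e+9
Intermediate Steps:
N(O) = 28/99 (N(O) = 4 - 2*(O/O - 85/(-99)) = 4 - 2*(1 - 85*(-1/99)) = 4 - 2*(1 + 85/99) = 4 - 2*184/99 = 4 - 368/99 = 28/99)
m = 28/99 ≈ 0.28283
((23629 - 1*(-12594)) + (n - 54*(-36)))*(-1*31966 + m) = ((23629 - 1*(-12594)) + (-25 - 54*(-36)))*(-1*31966 + 28/99) = ((23629 + 12594) + (-25 + 1944))*(-31966 + 28/99) = (36223 + 1919)*(-3164606/99) = 38142*(-3164606/99) = -13411600228/11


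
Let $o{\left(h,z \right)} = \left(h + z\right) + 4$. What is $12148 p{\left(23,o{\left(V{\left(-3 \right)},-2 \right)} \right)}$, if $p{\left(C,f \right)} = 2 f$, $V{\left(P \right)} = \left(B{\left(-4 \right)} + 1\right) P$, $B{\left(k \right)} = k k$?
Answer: $-1190504$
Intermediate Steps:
$B{\left(k \right)} = k^{2}$
$V{\left(P \right)} = 17 P$ ($V{\left(P \right)} = \left(\left(-4\right)^{2} + 1\right) P = \left(16 + 1\right) P = 17 P$)
$o{\left(h,z \right)} = 4 + h + z$
$12148 p{\left(23,o{\left(V{\left(-3 \right)},-2 \right)} \right)} = 12148 \cdot 2 \left(4 + 17 \left(-3\right) - 2\right) = 12148 \cdot 2 \left(4 - 51 - 2\right) = 12148 \cdot 2 \left(-49\right) = 12148 \left(-98\right) = -1190504$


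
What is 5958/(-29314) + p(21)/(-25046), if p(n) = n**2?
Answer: -11582253/52442746 ≈ -0.22086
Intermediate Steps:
5958/(-29314) + p(21)/(-25046) = 5958/(-29314) + 21**2/(-25046) = 5958*(-1/29314) + 441*(-1/25046) = -2979/14657 - 63/3578 = -11582253/52442746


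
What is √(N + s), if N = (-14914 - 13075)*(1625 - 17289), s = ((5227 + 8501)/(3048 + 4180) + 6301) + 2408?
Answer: √8470875249701/139 ≈ 20939.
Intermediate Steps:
s = 1210815/139 (s = (13728/7228 + 6301) + 2408 = (13728*(1/7228) + 6301) + 2408 = (264/139 + 6301) + 2408 = 876103/139 + 2408 = 1210815/139 ≈ 8710.9)
N = 438419696 (N = -27989*(-15664) = 438419696)
√(N + s) = √(438419696 + 1210815/139) = √(60941548559/139) = √8470875249701/139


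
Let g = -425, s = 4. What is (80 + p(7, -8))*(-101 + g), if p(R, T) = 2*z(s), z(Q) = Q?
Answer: -46288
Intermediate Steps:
p(R, T) = 8 (p(R, T) = 2*4 = 8)
(80 + p(7, -8))*(-101 + g) = (80 + 8)*(-101 - 425) = 88*(-526) = -46288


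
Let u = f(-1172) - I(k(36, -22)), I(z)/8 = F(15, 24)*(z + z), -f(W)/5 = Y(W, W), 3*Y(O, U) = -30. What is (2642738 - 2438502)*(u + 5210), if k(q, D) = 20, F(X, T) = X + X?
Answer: -886384240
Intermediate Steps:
Y(O, U) = -10 (Y(O, U) = (1/3)*(-30) = -10)
F(X, T) = 2*X
f(W) = 50 (f(W) = -5*(-10) = 50)
I(z) = 480*z (I(z) = 8*((2*15)*(z + z)) = 8*(30*(2*z)) = 8*(60*z) = 480*z)
u = -9550 (u = 50 - 480*20 = 50 - 1*9600 = 50 - 9600 = -9550)
(2642738 - 2438502)*(u + 5210) = (2642738 - 2438502)*(-9550 + 5210) = 204236*(-4340) = -886384240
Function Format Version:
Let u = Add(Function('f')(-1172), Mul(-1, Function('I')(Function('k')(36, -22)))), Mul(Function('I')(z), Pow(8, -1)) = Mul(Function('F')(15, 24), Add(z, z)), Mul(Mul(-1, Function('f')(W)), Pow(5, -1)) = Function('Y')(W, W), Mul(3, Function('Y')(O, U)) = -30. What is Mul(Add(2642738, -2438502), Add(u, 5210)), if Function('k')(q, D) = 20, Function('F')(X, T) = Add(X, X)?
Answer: -886384240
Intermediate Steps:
Function('Y')(O, U) = -10 (Function('Y')(O, U) = Mul(Rational(1, 3), -30) = -10)
Function('F')(X, T) = Mul(2, X)
Function('f')(W) = 50 (Function('f')(W) = Mul(-5, -10) = 50)
Function('I')(z) = Mul(480, z) (Function('I')(z) = Mul(8, Mul(Mul(2, 15), Add(z, z))) = Mul(8, Mul(30, Mul(2, z))) = Mul(8, Mul(60, z)) = Mul(480, z))
u = -9550 (u = Add(50, Mul(-1, Mul(480, 20))) = Add(50, Mul(-1, 9600)) = Add(50, -9600) = -9550)
Mul(Add(2642738, -2438502), Add(u, 5210)) = Mul(Add(2642738, -2438502), Add(-9550, 5210)) = Mul(204236, -4340) = -886384240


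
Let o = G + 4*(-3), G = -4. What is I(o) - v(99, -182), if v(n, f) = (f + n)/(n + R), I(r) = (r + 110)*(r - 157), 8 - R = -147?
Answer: -4130465/254 ≈ -16262.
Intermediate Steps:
R = 155 (R = 8 - 1*(-147) = 8 + 147 = 155)
o = -16 (o = -4 + 4*(-3) = -4 - 12 = -16)
I(r) = (-157 + r)*(110 + r) (I(r) = (110 + r)*(-157 + r) = (-157 + r)*(110 + r))
v(n, f) = (f + n)/(155 + n) (v(n, f) = (f + n)/(n + 155) = (f + n)/(155 + n))
I(o) - v(99, -182) = (-17270 + (-16)**2 - 47*(-16)) - (-182 + 99)/(155 + 99) = (-17270 + 256 + 752) - (-83)/254 = -16262 - (-83)/254 = -16262 - 1*(-83/254) = -16262 + 83/254 = -4130465/254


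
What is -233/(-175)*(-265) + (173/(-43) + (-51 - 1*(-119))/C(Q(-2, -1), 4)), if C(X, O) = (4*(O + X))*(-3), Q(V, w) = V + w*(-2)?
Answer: -6470329/18060 ≈ -358.27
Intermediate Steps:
Q(V, w) = V - 2*w
C(X, O) = -12*O - 12*X (C(X, O) = (4*O + 4*X)*(-3) = -12*O - 12*X)
-233/(-175)*(-265) + (173/(-43) + (-51 - 1*(-119))/C(Q(-2, -1), 4)) = -233/(-175)*(-265) + (173/(-43) + (-51 - 1*(-119))/(-12*4 - 12*(-2 - 2*(-1)))) = -233*(-1/175)*(-265) + (173*(-1/43) + (-51 + 119)/(-48 - 12*(-2 + 2))) = (233/175)*(-265) + (-173/43 + 68/(-48 - 12*0)) = -12349/35 + (-173/43 + 68/(-48 + 0)) = -12349/35 + (-173/43 + 68/(-48)) = -12349/35 + (-173/43 + 68*(-1/48)) = -12349/35 + (-173/43 - 17/12) = -12349/35 - 2807/516 = -6470329/18060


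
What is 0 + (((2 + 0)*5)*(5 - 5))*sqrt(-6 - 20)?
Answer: 0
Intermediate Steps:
0 + (((2 + 0)*5)*(5 - 5))*sqrt(-6 - 20) = 0 + ((2*5)*0)*sqrt(-26) = 0 + (10*0)*(I*sqrt(26)) = 0 + 0*(I*sqrt(26)) = 0 + 0 = 0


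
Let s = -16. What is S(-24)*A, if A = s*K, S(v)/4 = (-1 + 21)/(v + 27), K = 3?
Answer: -1280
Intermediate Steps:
S(v) = 80/(27 + v) (S(v) = 4*((-1 + 21)/(v + 27)) = 4*(20/(27 + v)) = 80/(27 + v))
A = -48 (A = -16*3 = -48)
S(-24)*A = (80/(27 - 24))*(-48) = (80/3)*(-48) = -1280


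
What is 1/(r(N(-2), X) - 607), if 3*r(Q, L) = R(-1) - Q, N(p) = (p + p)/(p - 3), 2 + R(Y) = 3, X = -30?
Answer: -15/9104 ≈ -0.0016476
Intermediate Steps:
R(Y) = 1 (R(Y) = -2 + 3 = 1)
N(p) = 2*p/(-3 + p) (N(p) = (2*p)/(-3 + p) = 2*p/(-3 + p))
r(Q, L) = ⅓ - Q/3 (r(Q, L) = (1 - Q)/3 = ⅓ - Q/3)
1/(r(N(-2), X) - 607) = 1/((⅓ - 2*(-2)/(3*(-3 - 2))) - 607) = 1/((⅓ - 2*(-2)/(3*(-5))) - 607) = 1/((⅓ - 2*(-2)*(-1)/(3*5)) - 607) = 1/((⅓ - ⅓*⅘) - 607) = 1/((⅓ - 4/15) - 607) = 1/(1/15 - 607) = 1/(-9104/15) = -15/9104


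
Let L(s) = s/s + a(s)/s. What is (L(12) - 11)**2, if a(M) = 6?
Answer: 361/4 ≈ 90.250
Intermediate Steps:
L(s) = 1 + 6/s (L(s) = s/s + 6/s = 1 + 6/s)
(L(12) - 11)**2 = ((6 + 12)/12 - 11)**2 = ((1/12)*18 - 11)**2 = (3/2 - 11)**2 = (-19/2)**2 = 361/4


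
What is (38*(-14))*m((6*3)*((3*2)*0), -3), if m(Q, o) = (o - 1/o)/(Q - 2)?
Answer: -2128/3 ≈ -709.33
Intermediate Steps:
m(Q, o) = (o - 1/o)/(-2 + Q)
(38*(-14))*m((6*3)*((3*2)*0), -3) = (38*(-14))*((-1 + (-3)²)/((-3)*(-2 + (6*3)*((3*2)*0)))) = -(-532)*(-1 + 9)/(3*(-2 + 18*(6*0))) = -(-532)*8/(3*(-2 + 18*0)) = -(-532)*8/(3*(-2 + 0)) = -(-532)*8/(3*(-2)) = -(-532)*(-1)*8/(3*2) = -532*4/3 = -2128/3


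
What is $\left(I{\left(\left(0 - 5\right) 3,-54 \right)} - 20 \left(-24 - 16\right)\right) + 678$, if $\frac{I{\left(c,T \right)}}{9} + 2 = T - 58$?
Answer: $452$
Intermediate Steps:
$I{\left(c,T \right)} = -540 + 9 T$ ($I{\left(c,T \right)} = -18 + 9 \left(T - 58\right) = -18 + 9 \left(-58 + T\right) = -18 + \left(-522 + 9 T\right) = -540 + 9 T$)
$\left(I{\left(\left(0 - 5\right) 3,-54 \right)} - 20 \left(-24 - 16\right)\right) + 678 = \left(\left(-540 + 9 \left(-54\right)\right) - 20 \left(-24 - 16\right)\right) + 678 = \left(\left(-540 - 486\right) - -800\right) + 678 = \left(-1026 + 800\right) + 678 = -226 + 678 = 452$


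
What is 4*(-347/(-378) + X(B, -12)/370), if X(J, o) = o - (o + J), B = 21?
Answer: 120452/34965 ≈ 3.4449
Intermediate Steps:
X(J, o) = -J (X(J, o) = o - (J + o) = o + (-J - o) = -J)
4*(-347/(-378) + X(B, -12)/370) = 4*(-347/(-378) - 1*21/370) = 4*(-347*(-1/378) - 21*1/370) = 4*(347/378 - 21/370) = 4*(30113/34965) = 120452/34965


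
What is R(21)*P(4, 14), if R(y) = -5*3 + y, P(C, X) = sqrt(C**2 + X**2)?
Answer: 12*sqrt(53) ≈ 87.361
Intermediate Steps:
R(y) = -15 + y
R(21)*P(4, 14) = (-15 + 21)*sqrt(4**2 + 14**2) = 6*sqrt(16 + 196) = 6*sqrt(212) = 6*(2*sqrt(53)) = 12*sqrt(53)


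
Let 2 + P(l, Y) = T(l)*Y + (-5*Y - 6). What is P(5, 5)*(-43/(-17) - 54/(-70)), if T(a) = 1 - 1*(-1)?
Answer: -45172/595 ≈ -75.919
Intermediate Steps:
T(a) = 2 (T(a) = 1 + 1 = 2)
P(l, Y) = -8 - 3*Y (P(l, Y) = -2 + (2*Y + (-5*Y - 6)) = -2 + (2*Y + (-6 - 5*Y)) = -2 + (-6 - 3*Y) = -8 - 3*Y)
P(5, 5)*(-43/(-17) - 54/(-70)) = (-8 - 3*5)*(-43/(-17) - 54/(-70)) = (-8 - 15)*(-43*(-1/17) - 54*(-1/70)) = -23*(43/17 + 27/35) = -23*1964/595 = -45172/595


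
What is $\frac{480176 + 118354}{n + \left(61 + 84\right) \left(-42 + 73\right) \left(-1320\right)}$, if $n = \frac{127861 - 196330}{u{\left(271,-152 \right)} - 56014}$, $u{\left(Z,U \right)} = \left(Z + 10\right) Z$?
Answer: $- \frac{4017532870}{39826981423} \approx -0.10087$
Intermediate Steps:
$u{\left(Z,U \right)} = Z \left(10 + Z\right)$ ($u{\left(Z,U \right)} = \left(10 + Z\right) Z = Z \left(10 + Z\right)$)
$n = - \frac{68469}{20137}$ ($n = \frac{127861 - 196330}{271 \left(10 + 271\right) - 56014} = - \frac{68469}{271 \cdot 281 - 56014} = - \frac{68469}{76151 - 56014} = - \frac{68469}{20137} \approx -3.4002$)
$\frac{480176 + 118354}{n + \left(61 + 84\right) \left(-42 + 73\right) \left(-1320\right)} = \frac{480176 + 118354}{- \frac{68469}{20137} + \left(61 + 84\right) \left(-42 + 73\right) \left(-1320\right)} = \frac{598530}{- \frac{68469}{20137} + 145 \cdot 31 \left(-1320\right)} = \frac{598530}{- \frac{68469}{20137} + 4495 \left(-1320\right)} = \frac{598530}{- \frac{68469}{20137} - 5933400} = \frac{598530}{- \frac{119480944269}{20137}} = 598530 \left(- \frac{20137}{119480944269}\right) = - \frac{4017532870}{39826981423}$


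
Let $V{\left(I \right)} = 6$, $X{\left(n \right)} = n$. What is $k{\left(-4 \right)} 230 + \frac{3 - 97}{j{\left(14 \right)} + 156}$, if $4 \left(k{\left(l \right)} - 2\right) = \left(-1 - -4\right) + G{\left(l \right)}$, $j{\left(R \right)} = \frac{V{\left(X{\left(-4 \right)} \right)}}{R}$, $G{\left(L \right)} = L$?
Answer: $\frac{880159}{2190} \approx 401.9$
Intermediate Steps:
$j{\left(R \right)} = \frac{6}{R}$
$k{\left(l \right)} = \frac{11}{4} + \frac{l}{4}$ ($k{\left(l \right)} = 2 + \frac{\left(-1 - -4\right) + l}{4} = 2 + \frac{\left(-1 + 4\right) + l}{4} = 2 + \frac{3 + l}{4} = 2 + \left(\frac{3}{4} + \frac{l}{4}\right) = \frac{11}{4} + \frac{l}{4}$)
$k{\left(-4 \right)} 230 + \frac{3 - 97}{j{\left(14 \right)} + 156} = \left(\frac{11}{4} + \frac{1}{4} \left(-4\right)\right) 230 + \frac{3 - 97}{\frac{6}{14} + 156} = \left(\frac{11}{4} - 1\right) 230 - \frac{94}{6 \cdot \frac{1}{14} + 156} = \frac{7}{4} \cdot 230 - \frac{94}{\frac{3}{7} + 156} = \frac{805}{2} - \frac{94}{\frac{1095}{7}} = \frac{805}{2} - \frac{658}{1095} = \frac{880159}{2190}$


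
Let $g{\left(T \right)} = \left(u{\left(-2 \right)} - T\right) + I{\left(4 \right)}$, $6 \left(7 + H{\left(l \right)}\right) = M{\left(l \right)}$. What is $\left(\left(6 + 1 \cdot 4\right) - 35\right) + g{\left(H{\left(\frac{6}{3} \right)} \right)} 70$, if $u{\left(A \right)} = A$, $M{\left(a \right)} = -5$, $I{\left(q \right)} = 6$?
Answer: $\frac{2410}{3} \approx 803.33$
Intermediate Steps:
$H{\left(l \right)} = - \frac{47}{6}$ ($H{\left(l \right)} = -7 + \frac{1}{6} \left(-5\right) = -7 - \frac{5}{6} = - \frac{47}{6}$)
$g{\left(T \right)} = 4 - T$ ($g{\left(T \right)} = \left(-2 - T\right) + 6 = 4 - T$)
$\left(\left(6 + 1 \cdot 4\right) - 35\right) + g{\left(H{\left(\frac{6}{3} \right)} \right)} 70 = \left(\left(6 + 1 \cdot 4\right) - 35\right) + \left(4 - - \frac{47}{6}\right) 70 = \left(\left(6 + 4\right) - 35\right) + \left(4 + \frac{47}{6}\right) 70 = \left(10 - 35\right) + \frac{71}{6} \cdot 70 = -25 + \frac{2485}{3} = \frac{2410}{3}$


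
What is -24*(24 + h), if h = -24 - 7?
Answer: 168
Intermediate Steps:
h = -31
-24*(24 + h) = -24*(24 - 31) = -24*(-7) = 168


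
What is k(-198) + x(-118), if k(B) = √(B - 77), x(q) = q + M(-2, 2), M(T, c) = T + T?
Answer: -122 + 5*I*√11 ≈ -122.0 + 16.583*I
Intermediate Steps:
M(T, c) = 2*T
x(q) = -4 + q (x(q) = q + 2*(-2) = q - 4 = -4 + q)
k(B) = √(-77 + B)
k(-198) + x(-118) = √(-77 - 198) + (-4 - 118) = √(-275) - 122 = 5*I*√11 - 122 = -122 + 5*I*√11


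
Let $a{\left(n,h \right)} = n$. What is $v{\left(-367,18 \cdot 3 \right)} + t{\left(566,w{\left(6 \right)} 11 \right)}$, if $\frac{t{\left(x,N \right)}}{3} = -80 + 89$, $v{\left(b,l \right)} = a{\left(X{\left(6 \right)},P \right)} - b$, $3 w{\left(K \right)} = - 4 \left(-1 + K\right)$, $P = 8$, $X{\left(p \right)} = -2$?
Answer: $392$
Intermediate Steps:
$w{\left(K \right)} = \frac{4}{3} - \frac{4 K}{3}$ ($w{\left(K \right)} = \frac{\left(-4\right) \left(-1 + K\right)}{3} = \frac{4 - 4 K}{3} = \frac{4}{3} - \frac{4 K}{3}$)
$v{\left(b,l \right)} = -2 - b$
$t{\left(x,N \right)} = 27$ ($t{\left(x,N \right)} = 3 \left(-80 + 89\right) = 3 \cdot 9 = 27$)
$v{\left(-367,18 \cdot 3 \right)} + t{\left(566,w{\left(6 \right)} 11 \right)} = \left(-2 - -367\right) + 27 = \left(-2 + 367\right) + 27 = 365 + 27 = 392$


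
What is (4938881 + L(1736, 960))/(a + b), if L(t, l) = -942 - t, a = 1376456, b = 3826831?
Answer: 548467/578143 ≈ 0.94867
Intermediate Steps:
(4938881 + L(1736, 960))/(a + b) = (4938881 + (-942 - 1*1736))/(1376456 + 3826831) = (4938881 + (-942 - 1736))/5203287 = (4938881 - 2678)*(1/5203287) = 4936203*(1/5203287) = 548467/578143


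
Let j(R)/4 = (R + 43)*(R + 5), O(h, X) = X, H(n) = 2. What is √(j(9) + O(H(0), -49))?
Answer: √2863 ≈ 53.507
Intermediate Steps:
j(R) = 4*(5 + R)*(43 + R) (j(R) = 4*((R + 43)*(R + 5)) = 4*((43 + R)*(5 + R)) = 4*((5 + R)*(43 + R)) = 4*(5 + R)*(43 + R))
√(j(9) + O(H(0), -49)) = √((860 + 4*9² + 192*9) - 49) = √((860 + 4*81 + 1728) - 49) = √((860 + 324 + 1728) - 49) = √(2912 - 49) = √2863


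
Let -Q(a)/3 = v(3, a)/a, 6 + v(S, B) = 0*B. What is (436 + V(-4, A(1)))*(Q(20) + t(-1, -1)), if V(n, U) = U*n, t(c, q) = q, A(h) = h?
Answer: -216/5 ≈ -43.200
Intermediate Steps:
v(S, B) = -6 (v(S, B) = -6 + 0*B = -6 + 0 = -6)
Q(a) = 18/a (Q(a) = -(-18)/a = 18/a)
(436 + V(-4, A(1)))*(Q(20) + t(-1, -1)) = (436 + 1*(-4))*(18/20 - 1) = (436 - 4)*(18*(1/20) - 1) = 432*(9/10 - 1) = 432*(-1/10) = -216/5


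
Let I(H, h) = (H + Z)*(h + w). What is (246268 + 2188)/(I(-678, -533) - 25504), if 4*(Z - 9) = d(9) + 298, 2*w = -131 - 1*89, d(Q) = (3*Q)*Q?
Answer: 76448/97753 ≈ 0.78205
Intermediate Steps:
d(Q) = 3*Q²
w = -110 (w = (-131 - 1*89)/2 = (-131 - 89)/2 = (½)*(-220) = -110)
Z = 577/4 (Z = 9 + (3*9² + 298)/4 = 9 + (3*81 + 298)/4 = 9 + (243 + 298)/4 = 9 + (¼)*541 = 9 + 541/4 = 577/4 ≈ 144.25)
I(H, h) = (-110 + h)*(577/4 + H) (I(H, h) = (H + 577/4)*(h - 110) = (577/4 + H)*(-110 + h) = (-110 + h)*(577/4 + H))
(246268 + 2188)/(I(-678, -533) - 25504) = (246268 + 2188)/((-31735/2 - 110*(-678) + (577/4)*(-533) - 678*(-533)) - 25504) = 248456/((-31735/2 + 74580 - 307541/4 + 361374) - 25504) = 248456/(1372805/4 - 25504) = 248456/(1270789/4) = 248456*(4/1270789) = 76448/97753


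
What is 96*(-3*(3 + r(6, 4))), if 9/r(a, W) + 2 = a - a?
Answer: 432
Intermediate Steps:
r(a, W) = -9/2 (r(a, W) = 9/(-2 + (a - a)) = 9/(-2 + 0) = 9/(-2) = 9*(-1/2) = -9/2)
96*(-3*(3 + r(6, 4))) = 96*(-3*(3 - 9/2)) = 96*(-3*(-3/2)) = 96*(9/2) = 432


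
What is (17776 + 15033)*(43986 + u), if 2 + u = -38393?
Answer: 183435119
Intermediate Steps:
u = -38395 (u = -2 - 38393 = -38395)
(17776 + 15033)*(43986 + u) = (17776 + 15033)*(43986 - 38395) = 32809*5591 = 183435119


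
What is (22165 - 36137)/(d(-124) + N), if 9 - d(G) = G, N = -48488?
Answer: 13972/48355 ≈ 0.28895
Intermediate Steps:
d(G) = 9 - G
(22165 - 36137)/(d(-124) + N) = (22165 - 36137)/((9 - 1*(-124)) - 48488) = -13972/((9 + 124) - 48488) = -13972/(133 - 48488) = -13972/(-48355) = -13972*(-1/48355) = 13972/48355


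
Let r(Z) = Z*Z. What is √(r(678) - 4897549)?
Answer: I*√4437865 ≈ 2106.6*I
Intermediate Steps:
r(Z) = Z²
√(r(678) - 4897549) = √(678² - 4897549) = √(459684 - 4897549) = √(-4437865) = I*√4437865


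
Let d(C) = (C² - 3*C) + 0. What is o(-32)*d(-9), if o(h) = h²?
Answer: 110592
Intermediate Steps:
d(C) = C² - 3*C
o(-32)*d(-9) = (-32)²*(-9*(-3 - 9)) = 1024*(-9*(-12)) = 1024*108 = 110592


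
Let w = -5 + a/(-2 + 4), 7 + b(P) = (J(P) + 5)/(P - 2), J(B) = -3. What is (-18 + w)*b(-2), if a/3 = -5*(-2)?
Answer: 60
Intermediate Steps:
a = 30 (a = 3*(-5*(-2)) = 3*10 = 30)
b(P) = -7 + 2/(-2 + P) (b(P) = -7 + (-3 + 5)/(P - 2) = -7 + 2/(-2 + P))
w = 10 (w = -5 + 30/(-2 + 4) = -5 + 30/2 = -5 + (½)*30 = -5 + 15 = 10)
(-18 + w)*b(-2) = (-18 + 10)*((16 - 7*(-2))/(-2 - 2)) = -8*(16 + 14)/(-4) = -(-2)*30 = -8*(-15/2) = 60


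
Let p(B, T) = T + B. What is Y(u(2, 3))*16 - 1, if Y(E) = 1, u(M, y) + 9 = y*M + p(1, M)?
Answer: 15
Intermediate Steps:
p(B, T) = B + T
u(M, y) = -8 + M + M*y (u(M, y) = -9 + (y*M + (1 + M)) = -9 + (M*y + (1 + M)) = -9 + (1 + M + M*y) = -8 + M + M*y)
Y(u(2, 3))*16 - 1 = 1*16 - 1 = 16 - 1 = 15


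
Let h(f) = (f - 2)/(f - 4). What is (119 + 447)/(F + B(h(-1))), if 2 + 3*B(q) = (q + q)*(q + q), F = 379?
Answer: 42450/28411 ≈ 1.4941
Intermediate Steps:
h(f) = (-2 + f)/(-4 + f)
B(q) = -⅔ + 4*q²/3 (B(q) = -⅔ + ((q + q)*(q + q))/3 = -⅔ + ((2*q)*(2*q))/3 = -⅔ + (4*q²)/3 = -⅔ + 4*q²/3)
(119 + 447)/(F + B(h(-1))) = (119 + 447)/(379 + (-⅔ + 4*((-2 - 1)/(-4 - 1))²/3)) = 566/(379 + (-⅔ + 4*(-3/(-5))²/3)) = 566/(379 + (-⅔ + 4*(-⅕*(-3))²/3)) = 566/(379 + (-⅔ + 4*(⅗)²/3)) = 566/(379 + (-⅔ + (4/3)*(9/25))) = 566/(379 + (-⅔ + 12/25)) = 566/(379 - 14/75) = 566/(28411/75) = 566*(75/28411) = 42450/28411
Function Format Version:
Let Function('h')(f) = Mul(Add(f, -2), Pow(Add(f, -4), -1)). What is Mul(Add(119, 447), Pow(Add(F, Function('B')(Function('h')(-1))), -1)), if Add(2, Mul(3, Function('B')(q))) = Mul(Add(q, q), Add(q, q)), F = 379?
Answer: Rational(42450, 28411) ≈ 1.4941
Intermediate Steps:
Function('h')(f) = Mul(Pow(Add(-4, f), -1), Add(-2, f)) (Function('h')(f) = Mul(Add(-2, f), Pow(Add(-4, f), -1)) = Mul(Pow(Add(-4, f), -1), Add(-2, f)))
Function('B')(q) = Add(Rational(-2, 3), Mul(Rational(4, 3), Pow(q, 2))) (Function('B')(q) = Add(Rational(-2, 3), Mul(Rational(1, 3), Mul(Add(q, q), Add(q, q)))) = Add(Rational(-2, 3), Mul(Rational(1, 3), Mul(Mul(2, q), Mul(2, q)))) = Add(Rational(-2, 3), Mul(Rational(1, 3), Mul(4, Pow(q, 2)))) = Add(Rational(-2, 3), Mul(Rational(4, 3), Pow(q, 2))))
Mul(Add(119, 447), Pow(Add(F, Function('B')(Function('h')(-1))), -1)) = Mul(Add(119, 447), Pow(Add(379, Add(Rational(-2, 3), Mul(Rational(4, 3), Pow(Mul(Pow(Add(-4, -1), -1), Add(-2, -1)), 2)))), -1)) = Mul(566, Pow(Add(379, Add(Rational(-2, 3), Mul(Rational(4, 3), Pow(Mul(Pow(-5, -1), -3), 2)))), -1)) = Mul(566, Pow(Add(379, Add(Rational(-2, 3), Mul(Rational(4, 3), Pow(Mul(Rational(-1, 5), -3), 2)))), -1)) = Mul(566, Pow(Add(379, Add(Rational(-2, 3), Mul(Rational(4, 3), Pow(Rational(3, 5), 2)))), -1)) = Mul(566, Pow(Add(379, Add(Rational(-2, 3), Mul(Rational(4, 3), Rational(9, 25)))), -1)) = Mul(566, Pow(Add(379, Add(Rational(-2, 3), Rational(12, 25))), -1)) = Mul(566, Pow(Add(379, Rational(-14, 75)), -1)) = Mul(566, Pow(Rational(28411, 75), -1)) = Mul(566, Rational(75, 28411)) = Rational(42450, 28411)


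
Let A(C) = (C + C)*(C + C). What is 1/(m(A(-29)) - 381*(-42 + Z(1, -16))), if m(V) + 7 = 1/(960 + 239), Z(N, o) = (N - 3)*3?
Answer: 1199/21918920 ≈ 5.4702e-5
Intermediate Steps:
Z(N, o) = -9 + 3*N (Z(N, o) = (-3 + N)*3 = -9 + 3*N)
A(C) = 4*C² (A(C) = (2*C)*(2*C) = 4*C²)
m(V) = -8392/1199 (m(V) = -7 + 1/(960 + 239) = -7 + 1/1199 = -8392/1199)
1/(m(A(-29)) - 381*(-42 + Z(1, -16))) = 1/(-8392/1199 - 381*(-42 + (-9 + 3*1))) = 1/(-8392/1199 - 381*(-42 + (-9 + 3))) = 1/(-8392/1199 - 381*(-42 - 6)) = 1/(-8392/1199 - 381*(-48)) = 1/(-8392/1199 + 18288) = 1/(21918920/1199) = 1199/21918920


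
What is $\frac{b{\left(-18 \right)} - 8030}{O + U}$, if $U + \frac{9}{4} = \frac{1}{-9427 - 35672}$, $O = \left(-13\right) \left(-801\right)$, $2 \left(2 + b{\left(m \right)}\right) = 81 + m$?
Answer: $- \frac{1443258198}{1878057653} \approx -0.76848$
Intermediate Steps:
$b{\left(m \right)} = \frac{77}{2} + \frac{m}{2}$ ($b{\left(m \right)} = -2 + \frac{81 + m}{2} = -2 + \left(\frac{81}{2} + \frac{m}{2}\right) = \frac{77}{2} + \frac{m}{2}$)
$O = 10413$
$U = - \frac{405895}{180396}$ ($U = - \frac{9}{4} + \frac{1}{-9427 - 35672} = - \frac{9}{4} + \frac{1}{-45099} = - \frac{9}{4} - \frac{1}{45099} = - \frac{405895}{180396} \approx -2.25$)
$\frac{b{\left(-18 \right)} - 8030}{O + U} = \frac{\left(\frac{77}{2} + \frac{1}{2} \left(-18\right)\right) - 8030}{10413 - \frac{405895}{180396}} = \frac{\left(\frac{77}{2} - 9\right) - 8030}{\frac{1878057653}{180396}} = \left(\frac{59}{2} - 8030\right) \frac{180396}{1878057653} = \left(- \frac{16001}{2}\right) \frac{180396}{1878057653} = - \frac{1443258198}{1878057653}$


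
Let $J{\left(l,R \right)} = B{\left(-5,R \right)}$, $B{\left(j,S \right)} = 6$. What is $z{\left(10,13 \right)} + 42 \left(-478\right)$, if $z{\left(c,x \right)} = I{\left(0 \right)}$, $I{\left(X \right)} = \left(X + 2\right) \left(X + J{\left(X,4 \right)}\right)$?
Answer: $-20064$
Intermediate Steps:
$J{\left(l,R \right)} = 6$
$I{\left(X \right)} = \left(2 + X\right) \left(6 + X\right)$ ($I{\left(X \right)} = \left(X + 2\right) \left(X + 6\right) = \left(2 + X\right) \left(6 + X\right)$)
$z{\left(c,x \right)} = 12$ ($z{\left(c,x \right)} = 12 + 0^{2} + 8 \cdot 0 = 12 + 0 + 0 = 12$)
$z{\left(10,13 \right)} + 42 \left(-478\right) = 12 + 42 \left(-478\right) = 12 - 20076 = -20064$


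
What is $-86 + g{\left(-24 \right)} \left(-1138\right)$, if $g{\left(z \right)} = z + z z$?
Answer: $-628262$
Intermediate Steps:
$g{\left(z \right)} = z + z^{2}$
$-86 + g{\left(-24 \right)} \left(-1138\right) = -86 + - 24 \left(1 - 24\right) \left(-1138\right) = -86 + \left(-24\right) \left(-23\right) \left(-1138\right) = -86 + 552 \left(-1138\right) = -86 - 628176 = -628262$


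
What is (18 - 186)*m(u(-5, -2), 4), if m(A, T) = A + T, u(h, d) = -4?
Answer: 0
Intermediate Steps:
(18 - 186)*m(u(-5, -2), 4) = (18 - 186)*(-4 + 4) = -168*0 = 0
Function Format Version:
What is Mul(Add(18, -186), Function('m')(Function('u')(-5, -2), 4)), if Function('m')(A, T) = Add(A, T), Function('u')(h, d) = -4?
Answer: 0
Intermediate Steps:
Mul(Add(18, -186), Function('m')(Function('u')(-5, -2), 4)) = Mul(Add(18, -186), Add(-4, 4)) = Mul(-168, 0) = 0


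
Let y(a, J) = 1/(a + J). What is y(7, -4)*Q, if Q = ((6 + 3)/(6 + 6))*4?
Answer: 1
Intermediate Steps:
y(a, J) = 1/(J + a)
Q = 3 (Q = (9/12)*4 = (9*(1/12))*4 = (¾)*4 = 3)
y(7, -4)*Q = 3/(-4 + 7) = 3/3 = (⅓)*3 = 1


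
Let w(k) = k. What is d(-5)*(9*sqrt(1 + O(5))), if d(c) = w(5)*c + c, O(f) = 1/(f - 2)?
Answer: -180*sqrt(3) ≈ -311.77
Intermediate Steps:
O(f) = 1/(-2 + f)
d(c) = 6*c (d(c) = 5*c + c = 6*c)
d(-5)*(9*sqrt(1 + O(5))) = (6*(-5))*(9*sqrt(1 + 1/(-2 + 5))) = -270*sqrt(1 + 1/3) = -270*sqrt(4/3) = -270*2*sqrt(3)/3 = -180*sqrt(3)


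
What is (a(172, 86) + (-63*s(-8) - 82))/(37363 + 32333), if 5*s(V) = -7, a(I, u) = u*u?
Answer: 12337/116160 ≈ 0.10621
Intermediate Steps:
a(I, u) = u**2
s(V) = -7/5 (s(V) = (1/5)*(-7) = -7/5)
(a(172, 86) + (-63*s(-8) - 82))/(37363 + 32333) = (86**2 + (-63*(-7/5) - 82))/(37363 + 32333) = (7396 + (441/5 - 82))/69696 = (7396 + 31/5)*(1/69696) = (37011/5)*(1/69696) = 12337/116160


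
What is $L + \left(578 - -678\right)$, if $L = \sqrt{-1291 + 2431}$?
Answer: $1256 + 2 \sqrt{285} \approx 1289.8$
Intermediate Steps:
$L = 2 \sqrt{285}$ ($L = \sqrt{1140} = 2 \sqrt{285} \approx 33.764$)
$L + \left(578 - -678\right) = 2 \sqrt{285} + \left(578 - -678\right) = 2 \sqrt{285} + \left(578 + 678\right) = 2 \sqrt{285} + 1256 = 1256 + 2 \sqrt{285}$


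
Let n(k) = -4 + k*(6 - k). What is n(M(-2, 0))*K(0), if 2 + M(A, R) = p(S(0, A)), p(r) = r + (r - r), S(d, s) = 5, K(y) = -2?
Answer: -10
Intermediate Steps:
p(r) = r (p(r) = r + 0 = r)
M(A, R) = 3 (M(A, R) = -2 + 5 = 3)
n(M(-2, 0))*K(0) = (-4 - 1*3² + 6*3)*(-2) = (-4 - 1*9 + 18)*(-2) = (-4 - 9 + 18)*(-2) = 5*(-2) = -10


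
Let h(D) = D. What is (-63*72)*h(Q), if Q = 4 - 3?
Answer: -4536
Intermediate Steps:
Q = 1
(-63*72)*h(Q) = -63*72*1 = -4536*1 = -4536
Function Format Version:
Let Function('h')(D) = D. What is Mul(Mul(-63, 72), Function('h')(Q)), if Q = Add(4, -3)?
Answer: -4536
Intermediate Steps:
Q = 1
Mul(Mul(-63, 72), Function('h')(Q)) = Mul(Mul(-63, 72), 1) = Mul(-4536, 1) = -4536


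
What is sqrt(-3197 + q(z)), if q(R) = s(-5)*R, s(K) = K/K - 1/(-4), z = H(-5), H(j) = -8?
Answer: I*sqrt(3207) ≈ 56.63*I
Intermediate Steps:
z = -8
s(K) = 5/4 (s(K) = 1 - 1*(-1/4) = 1 + 1/4 = 5/4)
q(R) = 5*R/4
sqrt(-3197 + q(z)) = sqrt(-3197 + (5/4)*(-8)) = sqrt(-3197 - 10) = sqrt(-3207) = I*sqrt(3207)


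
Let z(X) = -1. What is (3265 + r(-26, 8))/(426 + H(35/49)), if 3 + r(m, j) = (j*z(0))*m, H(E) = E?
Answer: 24290/2987 ≈ 8.1319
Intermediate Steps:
r(m, j) = -3 - j*m (r(m, j) = -3 + (j*(-1))*m = -3 + (-j)*m = -3 - j*m)
(3265 + r(-26, 8))/(426 + H(35/49)) = (3265 + (-3 - 1*8*(-26)))/(426 + 35/49) = (3265 + (-3 + 208))/(426 + 35*(1/49)) = (3265 + 205)/(426 + 5/7) = 3470/(2987/7) = 3470*(7/2987) = 24290/2987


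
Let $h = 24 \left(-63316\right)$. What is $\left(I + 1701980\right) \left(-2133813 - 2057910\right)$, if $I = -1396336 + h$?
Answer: $5088500218620$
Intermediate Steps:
$h = -1519584$
$I = -2915920$ ($I = -1396336 - 1519584 = -2915920$)
$\left(I + 1701980\right) \left(-2133813 - 2057910\right) = \left(-2915920 + 1701980\right) \left(-2133813 - 2057910\right) = \left(-1213940\right) \left(-4191723\right) = 5088500218620$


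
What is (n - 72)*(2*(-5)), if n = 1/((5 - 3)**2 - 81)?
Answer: 55450/77 ≈ 720.13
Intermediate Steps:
n = -1/77 (n = 1/(2**2 - 81) = 1/(4 - 81) = 1/(-77) = -1/77 ≈ -0.012987)
(n - 72)*(2*(-5)) = (-1/77 - 72)*(2*(-5)) = -5545/77*(-10) = 55450/77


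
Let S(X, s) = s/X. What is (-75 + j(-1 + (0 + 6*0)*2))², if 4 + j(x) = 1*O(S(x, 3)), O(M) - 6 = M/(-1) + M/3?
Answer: 5041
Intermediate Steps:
O(M) = 6 - 2*M/3 (O(M) = 6 + (M/(-1) + M/3) = 6 + (M*(-1) + M*(⅓)) = 6 + (-M + M/3) = 6 - 2*M/3)
j(x) = 2 - 2/x (j(x) = -4 + 1*(6 - 2/x) = -4 + (6 - 2/x) = 2 - 2/x)
(-75 + j(-1 + (0 + 6*0)*2))² = (-75 + (2 - 2/(-1 + (0 + 6*0)*2)))² = (-75 + (2 - 2/(-1 + (0 + 0)*2)))² = (-75 + (2 - 2/(-1 + 0*2)))² = (-75 + (2 - 2/(-1 + 0)))² = (-75 + (2 - 2/(-1)))² = (-75 + (2 - 2*(-1)))² = (-75 + (2 + 2))² = (-75 + 4)² = (-71)² = 5041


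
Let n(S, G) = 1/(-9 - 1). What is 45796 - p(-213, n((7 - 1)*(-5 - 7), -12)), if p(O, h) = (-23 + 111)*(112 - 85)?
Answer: 43420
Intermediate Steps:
n(S, G) = -⅒ (n(S, G) = 1/(-10) = -⅒)
p(O, h) = 2376 (p(O, h) = 88*27 = 2376)
45796 - p(-213, n((7 - 1)*(-5 - 7), -12)) = 45796 - 1*2376 = 45796 - 2376 = 43420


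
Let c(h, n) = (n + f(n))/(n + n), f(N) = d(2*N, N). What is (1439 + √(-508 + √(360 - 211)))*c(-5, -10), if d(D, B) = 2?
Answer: 2878/5 + 2*√(-508 + √149)/5 ≈ 575.6 + 8.9066*I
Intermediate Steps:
f(N) = 2
c(h, n) = (2 + n)/(2*n) (c(h, n) = (n + 2)/(n + n) = (2 + n)/((2*n)) = (2 + n)*(1/(2*n)) = (2 + n)/(2*n))
(1439 + √(-508 + √(360 - 211)))*c(-5, -10) = (1439 + √(-508 + √(360 - 211)))*((½)*(2 - 10)/(-10)) = (1439 + √(-508 + √149))*((½)*(-⅒)*(-8)) = (1439 + √(-508 + √149))*(⅖) = 2878/5 + 2*√(-508 + √149)/5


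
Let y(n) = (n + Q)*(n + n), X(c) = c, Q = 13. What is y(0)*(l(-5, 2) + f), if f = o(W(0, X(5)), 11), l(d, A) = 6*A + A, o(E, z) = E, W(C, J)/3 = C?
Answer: 0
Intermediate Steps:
W(C, J) = 3*C
l(d, A) = 7*A
f = 0 (f = 3*0 = 0)
y(n) = 2*n*(13 + n) (y(n) = (n + 13)*(n + n) = (13 + n)*(2*n) = 2*n*(13 + n))
y(0)*(l(-5, 2) + f) = (2*0*(13 + 0))*(7*2 + 0) = (2*0*13)*(14 + 0) = 0*14 = 0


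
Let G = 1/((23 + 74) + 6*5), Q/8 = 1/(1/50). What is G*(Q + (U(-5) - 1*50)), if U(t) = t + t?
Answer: 340/127 ≈ 2.6772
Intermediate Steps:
U(t) = 2*t
Q = 400 (Q = 8/(1/50) = 8*50 = 400)
G = 1/127 (G = 1/(97 + 30) = 1/127 ≈ 0.0078740)
G*(Q + (U(-5) - 1*50)) = (400 + (2*(-5) - 1*50))/127 = (400 + (-10 - 50))/127 = (400 - 60)/127 = (1/127)*340 = 340/127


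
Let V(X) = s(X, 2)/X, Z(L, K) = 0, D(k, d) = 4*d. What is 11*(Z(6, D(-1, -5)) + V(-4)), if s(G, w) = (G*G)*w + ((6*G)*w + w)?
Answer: 77/2 ≈ 38.500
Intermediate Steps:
s(G, w) = w + w*G**2 + 6*G*w (s(G, w) = G**2*w + (6*G*w + w) = w*G**2 + (w + 6*G*w) = w + w*G**2 + 6*G*w)
V(X) = (2 + 2*X**2 + 12*X)/X (V(X) = (2*(1 + X**2 + 6*X))/X = (2 + 2*X**2 + 12*X)/X)
11*(Z(6, D(-1, -5)) + V(-4)) = 11*(0 + (12 + 2*(-4) + 2/(-4))) = 11*(0 + (12 - 8 + 2*(-1/4))) = 11*(0 + (12 - 8 - 1/2)) = 11*(0 + 7/2) = 11*(7/2) = 77/2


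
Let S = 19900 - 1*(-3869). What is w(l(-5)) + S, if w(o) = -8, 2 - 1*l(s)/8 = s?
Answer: 23761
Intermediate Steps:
l(s) = 16 - 8*s
S = 23769 (S = 19900 + 3869 = 23769)
w(l(-5)) + S = -8 + 23769 = 23761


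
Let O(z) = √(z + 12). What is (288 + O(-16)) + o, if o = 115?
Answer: 403 + 2*I ≈ 403.0 + 2.0*I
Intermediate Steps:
O(z) = √(12 + z)
(288 + O(-16)) + o = (288 + √(12 - 16)) + 115 = (288 + √(-4)) + 115 = (288 + 2*I) + 115 = 403 + 2*I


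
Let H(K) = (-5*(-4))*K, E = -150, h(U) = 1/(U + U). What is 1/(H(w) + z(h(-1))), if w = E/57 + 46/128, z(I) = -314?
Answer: -304/109271 ≈ -0.0027821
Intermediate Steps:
h(U) = 1/(2*U)
w = -2763/1216 (w = -150/57 + 46/128 = -150*1/57 + 46*(1/128) = -50/19 + 23/64 = -2763/1216 ≈ -2.2722)
H(K) = 20*K
1/(H(w) + z(h(-1))) = 1/(20*(-2763/1216) - 314) = 1/(-13815/304 - 314) = 1/(-109271/304) = -304/109271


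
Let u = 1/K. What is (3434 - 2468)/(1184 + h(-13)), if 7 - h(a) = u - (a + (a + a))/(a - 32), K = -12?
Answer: 19320/23839 ≈ 0.81044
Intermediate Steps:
u = -1/12 (u = 1/(-12) = -1/12 ≈ -0.083333)
h(a) = 85/12 + 3*a/(-32 + a) (h(a) = 7 - (-1/12 - (a + (a + a))/(a - 32)) = 7 - (-1/12 - (a + 2*a)/(-32 + a)) = 7 - (-1/12 - 3*a/(-32 + a)) = 7 + (1/12 + 3*a/(-32 + a)) = 85/12 + 3*a/(-32 + a))
(3434 - 2468)/(1184 + h(-13)) = (3434 - 2468)/(1184 + (-2720 + 121*(-13))/(12*(-32 - 13))) = 966/(1184 + (1/12)*(-2720 - 1573)/(-45)) = 966/(1184 + (1/12)*(-1/45)*(-4293)) = 966/(1184 + 159/20) = 966/(23839/20) = 966*(20/23839) = 19320/23839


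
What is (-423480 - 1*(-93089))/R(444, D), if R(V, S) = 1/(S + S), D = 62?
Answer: -40968484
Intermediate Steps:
R(V, S) = 1/(2*S)
(-423480 - 1*(-93089))/R(444, D) = (-423480 - 1*(-93089))/(((½)/62)) = (-423480 + 93089)/(((½)*(1/62))) = -330391/1/124 = -330391*124 = -40968484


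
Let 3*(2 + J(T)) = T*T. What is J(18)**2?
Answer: 11236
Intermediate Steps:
J(T) = -2 + T**2/3 (J(T) = -2 + (T*T)/3 = -2 + T**2/3)
J(18)**2 = (-2 + (1/3)*18**2)**2 = (-2 + (1/3)*324)**2 = (-2 + 108)**2 = 106**2 = 11236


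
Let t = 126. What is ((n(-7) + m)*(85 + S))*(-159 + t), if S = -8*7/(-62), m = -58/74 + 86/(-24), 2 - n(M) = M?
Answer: -60255701/4588 ≈ -13133.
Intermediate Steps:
n(M) = 2 - M
m = -1939/444 (m = -58*1/74 + 86*(-1/24) = -29/37 - 43/12 = -1939/444 ≈ -4.3671)
S = 28/31 (S = -56*(-1/62) = 28/31 ≈ 0.90323)
((n(-7) + m)*(85 + S))*(-159 + t) = (((2 - 1*(-7)) - 1939/444)*(85 + 28/31))*(-159 + 126) = (((2 + 7) - 1939/444)*(2663/31))*(-33) = ((9 - 1939/444)*(2663/31))*(-33) = ((2057/444)*(2663/31))*(-33) = (5477791/13764)*(-33) = -60255701/4588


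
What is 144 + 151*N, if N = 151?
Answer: 22945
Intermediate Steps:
144 + 151*N = 144 + 151*151 = 144 + 22801 = 22945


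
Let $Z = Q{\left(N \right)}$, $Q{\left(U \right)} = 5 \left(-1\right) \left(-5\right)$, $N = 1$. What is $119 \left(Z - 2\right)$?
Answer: $2737$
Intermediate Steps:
$Q{\left(U \right)} = 25$ ($Q{\left(U \right)} = \left(-5\right) \left(-5\right) = 25$)
$Z = 25$
$119 \left(Z - 2\right) = 119 \left(25 - 2\right) = 119 \cdot 23 = 2737$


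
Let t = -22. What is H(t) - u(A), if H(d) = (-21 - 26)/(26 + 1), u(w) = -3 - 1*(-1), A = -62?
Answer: 7/27 ≈ 0.25926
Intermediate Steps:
u(w) = -2 (u(w) = -3 + 1 = -2)
H(d) = -47/27
H(t) - u(A) = -47/27 - 1*(-2) = -47/27 + 2 = 7/27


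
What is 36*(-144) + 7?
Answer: -5177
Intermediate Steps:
36*(-144) + 7 = -5184 + 7 = -5177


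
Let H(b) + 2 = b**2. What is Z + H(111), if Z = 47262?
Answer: 59581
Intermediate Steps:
H(b) = -2 + b**2
Z + H(111) = 47262 + (-2 + 111**2) = 47262 + (-2 + 12321) = 47262 + 12319 = 59581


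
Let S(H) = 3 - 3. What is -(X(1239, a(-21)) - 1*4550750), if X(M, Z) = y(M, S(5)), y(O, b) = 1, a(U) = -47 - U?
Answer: 4550749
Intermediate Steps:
S(H) = 0
X(M, Z) = 1
-(X(1239, a(-21)) - 1*4550750) = -(1 - 1*4550750) = -(1 - 4550750) = -1*(-4550749) = 4550749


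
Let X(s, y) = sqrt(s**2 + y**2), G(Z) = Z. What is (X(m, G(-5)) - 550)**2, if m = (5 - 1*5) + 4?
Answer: (550 - sqrt(41))**2 ≈ 2.9550e+5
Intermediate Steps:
m = 4 (m = (5 - 5) + 4 = 0 + 4 = 4)
(X(m, G(-5)) - 550)**2 = (sqrt(4**2 + (-5)**2) - 550)**2 = (sqrt(16 + 25) - 550)**2 = (sqrt(41) - 550)**2 = (-550 + sqrt(41))**2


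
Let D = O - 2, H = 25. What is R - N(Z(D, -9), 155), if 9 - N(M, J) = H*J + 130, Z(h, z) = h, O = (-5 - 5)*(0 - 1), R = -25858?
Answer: -21862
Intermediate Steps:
O = 10 (O = -10*(-1) = 10)
D = 8 (D = 10 - 2 = 8)
N(M, J) = -121 - 25*J (N(M, J) = 9 - (25*J + 130) = 9 - (130 + 25*J) = 9 + (-130 - 25*J) = -121 - 25*J)
R - N(Z(D, -9), 155) = -25858 - (-121 - 25*155) = -25858 - (-121 - 3875) = -25858 - 1*(-3996) = -25858 + 3996 = -21862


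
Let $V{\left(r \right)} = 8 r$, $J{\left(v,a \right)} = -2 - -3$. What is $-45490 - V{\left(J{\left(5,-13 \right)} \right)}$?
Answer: $-45498$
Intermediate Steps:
$J{\left(v,a \right)} = 1$ ($J{\left(v,a \right)} = -2 + 3 = 1$)
$-45490 - V{\left(J{\left(5,-13 \right)} \right)} = -45490 - 8 \cdot 1 = -45490 - 8 = -45498$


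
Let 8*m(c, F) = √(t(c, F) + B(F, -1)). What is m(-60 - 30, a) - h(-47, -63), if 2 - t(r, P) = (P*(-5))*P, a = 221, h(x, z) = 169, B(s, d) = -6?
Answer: -169 + √244201/8 ≈ -107.23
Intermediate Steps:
t(r, P) = 2 + 5*P² (t(r, P) = 2 - P*(-5)*P = 2 - (-5*P)*P = 2 - (-5)*P² = 2 + 5*P²)
m(c, F) = √(-4 + 5*F²)/8 (m(c, F) = √((2 + 5*F²) - 6)/8 = √(-4 + 5*F²)/8)
m(-60 - 30, a) - h(-47, -63) = √(-4 + 5*221²)/8 - 1*169 = √(-4 + 5*48841)/8 - 169 = √(-4 + 244205)/8 - 169 = √244201/8 - 169 = -169 + √244201/8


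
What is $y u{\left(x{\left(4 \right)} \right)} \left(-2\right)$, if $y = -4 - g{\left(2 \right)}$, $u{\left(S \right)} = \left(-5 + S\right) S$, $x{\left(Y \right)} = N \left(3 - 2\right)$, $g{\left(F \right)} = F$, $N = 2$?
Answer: $-72$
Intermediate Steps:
$x{\left(Y \right)} = 2$ ($x{\left(Y \right)} = 2 \left(3 - 2\right) = 2 \cdot 1 = 2$)
$u{\left(S \right)} = S \left(-5 + S\right)$
$y = -6$ ($y = -4 - 2 = -6$)
$y u{\left(x{\left(4 \right)} \right)} \left(-2\right) = - 6 \cdot 2 \left(-5 + 2\right) \left(-2\right) = - 6 \cdot 2 \left(-3\right) \left(-2\right) = \left(-6\right) \left(-6\right) \left(-2\right) = 36 \left(-2\right) = -72$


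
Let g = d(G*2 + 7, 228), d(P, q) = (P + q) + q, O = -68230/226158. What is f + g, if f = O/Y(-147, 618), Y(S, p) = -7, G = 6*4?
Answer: 404517698/791553 ≈ 511.04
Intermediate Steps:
G = 24
O = -34115/113079 (O = -68230*1/226158 = -34115/113079 ≈ -0.30169)
f = 34115/791553 (f = -34115/113079/(-7) = -34115/113079*(-1/7) = 34115/791553 ≈ 0.043099)
d(P, q) = P + 2*q
g = 511 (g = (24*2 + 7) + 2*228 = (48 + 7) + 456 = 55 + 456 = 511)
f + g = 34115/791553 + 511 = 404517698/791553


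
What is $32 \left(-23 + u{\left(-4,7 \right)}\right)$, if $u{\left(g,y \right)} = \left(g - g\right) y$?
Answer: $-736$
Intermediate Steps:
$u{\left(g,y \right)} = 0$ ($u{\left(g,y \right)} = 0 y = 0$)
$32 \left(-23 + u{\left(-4,7 \right)}\right) = 32 \left(-23 + 0\right) = 32 \left(-23\right) = -736$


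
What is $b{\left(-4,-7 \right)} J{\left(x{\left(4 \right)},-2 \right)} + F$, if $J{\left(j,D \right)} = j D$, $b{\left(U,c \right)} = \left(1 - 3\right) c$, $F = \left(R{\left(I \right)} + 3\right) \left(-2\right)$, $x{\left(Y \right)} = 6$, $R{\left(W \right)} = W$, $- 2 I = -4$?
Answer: $-178$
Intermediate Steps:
$I = 2$ ($I = \left(- \frac{1}{2}\right) \left(-4\right) = 2$)
$F = -10$ ($F = \left(2 + 3\right) \left(-2\right) = 5 \left(-2\right) = -10$)
$b{\left(U,c \right)} = - 2 c$
$J{\left(j,D \right)} = D j$
$b{\left(-4,-7 \right)} J{\left(x{\left(4 \right)},-2 \right)} + F = \left(-2\right) \left(-7\right) \left(\left(-2\right) 6\right) - 10 = 14 \left(-12\right) - 10 = -168 - 10 = -178$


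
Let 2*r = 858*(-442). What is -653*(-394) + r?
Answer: 67664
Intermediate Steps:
r = -189618 (r = (858*(-442))/2 = (½)*(-379236) = -189618)
-653*(-394) + r = -653*(-394) - 189618 = 257282 - 189618 = 67664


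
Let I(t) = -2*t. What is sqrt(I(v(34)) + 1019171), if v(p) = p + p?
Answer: sqrt(1019035) ≈ 1009.5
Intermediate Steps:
v(p) = 2*p
sqrt(I(v(34)) + 1019171) = sqrt(-4*34 + 1019171) = sqrt(-2*68 + 1019171) = sqrt(-136 + 1019171) = sqrt(1019035)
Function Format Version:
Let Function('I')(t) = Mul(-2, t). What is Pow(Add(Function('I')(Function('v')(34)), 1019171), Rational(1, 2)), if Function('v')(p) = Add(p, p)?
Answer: Pow(1019035, Rational(1, 2)) ≈ 1009.5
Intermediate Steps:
Function('v')(p) = Mul(2, p)
Pow(Add(Function('I')(Function('v')(34)), 1019171), Rational(1, 2)) = Pow(Add(Mul(-2, Mul(2, 34)), 1019171), Rational(1, 2)) = Pow(Add(Mul(-2, 68), 1019171), Rational(1, 2)) = Pow(Add(-136, 1019171), Rational(1, 2)) = Pow(1019035, Rational(1, 2))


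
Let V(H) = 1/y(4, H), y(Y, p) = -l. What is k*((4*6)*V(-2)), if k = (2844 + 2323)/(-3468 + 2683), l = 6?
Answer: 20668/785 ≈ 26.329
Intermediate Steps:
y(Y, p) = -6 (y(Y, p) = -1*6 = -6)
V(H) = -⅙ (V(H) = 1/(-6) = -⅙)
k = -5167/785 (k = 5167/(-785) = 5167*(-1/785) = -5167/785 ≈ -6.5822)
k*((4*6)*V(-2)) = -5167*4*6*(-1)/(785*6) = -124008*(-1)/(785*6) = -5167/785*(-4) = 20668/785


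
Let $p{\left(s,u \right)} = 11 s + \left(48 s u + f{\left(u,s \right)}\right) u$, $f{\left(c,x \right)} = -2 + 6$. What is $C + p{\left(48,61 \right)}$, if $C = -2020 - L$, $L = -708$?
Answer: $8572644$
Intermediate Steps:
$f{\left(c,x \right)} = 4$
$p{\left(s,u \right)} = 11 s + u \left(4 + 48 s u\right)$ ($p{\left(s,u \right)} = 11 s + \left(48 s u + 4\right) u = 11 s + \left(4 + 48 s u\right) u = 11 s + u \left(4 + 48 s u\right)$)
$C = -1312$ ($C = -2020 - -708 = -2020 + 708 = -1312$)
$C + p{\left(48,61 \right)} = -1312 + \left(4 \cdot 61 + 11 \cdot 48 + 48 \cdot 48 \cdot 61^{2}\right) = -1312 + \left(244 + 528 + 48 \cdot 48 \cdot 3721\right) = -1312 + \left(244 + 528 + 8573184\right) = -1312 + 8573956 = 8572644$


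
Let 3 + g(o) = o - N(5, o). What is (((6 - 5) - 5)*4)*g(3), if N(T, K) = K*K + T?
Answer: 224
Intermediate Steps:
N(T, K) = T + K² (N(T, K) = K² + T = T + K²)
g(o) = -8 + o - o² (g(o) = -3 + (o - (5 + o²)) = -3 + (o + (-5 - o²)) = -3 + (-5 + o - o²) = -8 + o - o²)
(((6 - 5) - 5)*4)*g(3) = (((6 - 5) - 5)*4)*(-8 + 3 - 1*3²) = ((1 - 5)*4)*(-8 + 3 - 1*9) = (-4*4)*(-8 + 3 - 9) = -16*(-14) = 224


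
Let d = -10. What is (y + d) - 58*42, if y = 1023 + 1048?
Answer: -375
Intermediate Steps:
y = 2071
(y + d) - 58*42 = (2071 - 10) - 58*42 = 2061 - 2436 = -375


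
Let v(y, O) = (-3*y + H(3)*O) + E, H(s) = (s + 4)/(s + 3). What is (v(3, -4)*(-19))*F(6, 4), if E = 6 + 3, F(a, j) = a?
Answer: 532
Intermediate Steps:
H(s) = (4 + s)/(3 + s)
E = 9
v(y, O) = 9 - 3*y + 7*O/6 (v(y, O) = (-3*y + ((4 + 3)/(3 + 3))*O) + 9 = (-3*y + (7/6)*O) + 9 = (-3*y + ((⅙)*7)*O) + 9 = (-3*y + 7*O/6) + 9 = 9 - 3*y + 7*O/6)
(v(3, -4)*(-19))*F(6, 4) = ((9 - 3*3 + (7/6)*(-4))*(-19))*6 = ((9 - 9 - 14/3)*(-19))*6 = -14/3*(-19)*6 = (266/3)*6 = 532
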